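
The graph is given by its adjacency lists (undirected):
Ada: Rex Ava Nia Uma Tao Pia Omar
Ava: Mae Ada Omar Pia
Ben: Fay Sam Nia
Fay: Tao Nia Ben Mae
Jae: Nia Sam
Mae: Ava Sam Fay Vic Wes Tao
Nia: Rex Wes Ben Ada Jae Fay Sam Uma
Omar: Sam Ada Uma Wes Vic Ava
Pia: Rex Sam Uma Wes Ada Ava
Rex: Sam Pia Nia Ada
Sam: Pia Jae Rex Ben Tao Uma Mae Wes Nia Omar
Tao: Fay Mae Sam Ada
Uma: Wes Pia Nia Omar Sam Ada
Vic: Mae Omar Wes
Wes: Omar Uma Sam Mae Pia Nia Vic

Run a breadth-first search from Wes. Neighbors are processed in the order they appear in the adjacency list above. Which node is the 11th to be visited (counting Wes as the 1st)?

Visit Wes; enqueue Omar, Uma, Sam, Mae, Pia, Nia, Vic → queue [Omar, Uma, Sam, Mae, Pia, Nia, Vic]
Visit Omar; enqueue Ada, Ava → queue [Uma, Sam, Mae, Pia, Nia, Vic, Ada, Ava]
Visit Uma → queue [Sam, Mae, Pia, Nia, Vic, Ada, Ava]
Visit Sam; enqueue Jae, Rex, Ben, Tao → queue [Mae, Pia, Nia, Vic, Ada, Ava, Jae, Rex, Ben, Tao]
Visit Mae; enqueue Fay → queue [Pia, Nia, Vic, Ada, Ava, Jae, Rex, Ben, Tao, Fay]
Visit Pia → queue [Nia, Vic, Ada, Ava, Jae, Rex, Ben, Tao, Fay]
Visit Nia → queue [Vic, Ada, Ava, Jae, Rex, Ben, Tao, Fay]
Visit Vic → queue [Ada, Ava, Jae, Rex, Ben, Tao, Fay]
Visit Ada → queue [Ava, Jae, Rex, Ben, Tao, Fay]
Visit Ava → queue [Jae, Rex, Ben, Tao, Fay]
Visit Jae → queue [Rex, Ben, Tao, Fay]
Visit Rex → queue [Ben, Tao, Fay]
Visit Ben → queue [Tao, Fay]
Visit Tao → queue [Fay]
Visit Fay → queue []

Visit order: Wes, Omar, Uma, Sam, Mae, Pia, Nia, Vic, Ada, Ava, Jae, Rex, Ben, Tao, Fay

Jae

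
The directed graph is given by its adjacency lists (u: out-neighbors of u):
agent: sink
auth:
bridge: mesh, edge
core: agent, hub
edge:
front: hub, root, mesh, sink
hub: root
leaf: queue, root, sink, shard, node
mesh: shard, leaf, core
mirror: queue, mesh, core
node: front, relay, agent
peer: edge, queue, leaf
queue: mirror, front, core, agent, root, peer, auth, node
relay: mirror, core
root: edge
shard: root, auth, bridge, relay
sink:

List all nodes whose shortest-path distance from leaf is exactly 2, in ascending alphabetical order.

agent, auth, bridge, core, edge, front, mirror, peer, relay

Level 0: leaf
Level 1: node, queue, root, shard, sink
Level 2: agent, auth, bridge, core, edge, front, mirror, peer, relay
Level 3: hub, mesh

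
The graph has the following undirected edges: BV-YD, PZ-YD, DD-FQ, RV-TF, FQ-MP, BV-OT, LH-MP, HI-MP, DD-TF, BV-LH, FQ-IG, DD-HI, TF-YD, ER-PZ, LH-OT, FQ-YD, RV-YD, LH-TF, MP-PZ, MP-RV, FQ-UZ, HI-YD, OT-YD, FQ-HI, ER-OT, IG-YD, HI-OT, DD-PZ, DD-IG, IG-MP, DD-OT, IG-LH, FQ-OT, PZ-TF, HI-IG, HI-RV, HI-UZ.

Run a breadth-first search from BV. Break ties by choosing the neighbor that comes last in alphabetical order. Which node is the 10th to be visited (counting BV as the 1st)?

FQ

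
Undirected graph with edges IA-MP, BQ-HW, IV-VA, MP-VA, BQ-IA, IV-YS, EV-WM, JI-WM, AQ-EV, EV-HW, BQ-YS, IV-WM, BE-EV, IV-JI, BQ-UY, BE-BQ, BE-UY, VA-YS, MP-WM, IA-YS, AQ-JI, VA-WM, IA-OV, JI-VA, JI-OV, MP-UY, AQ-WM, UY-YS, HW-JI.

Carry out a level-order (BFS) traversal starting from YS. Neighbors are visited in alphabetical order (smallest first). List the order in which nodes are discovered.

YS → BQ → IA → IV → UY → VA → BE → HW → MP → OV → JI → WM → EV → AQ

Visit YS; enqueue BQ, IA, IV, UY, VA → queue [BQ, IA, IV, UY, VA]
Visit BQ; enqueue BE, HW → queue [IA, IV, UY, VA, BE, HW]
Visit IA; enqueue MP, OV → queue [IV, UY, VA, BE, HW, MP, OV]
Visit IV; enqueue JI, WM → queue [UY, VA, BE, HW, MP, OV, JI, WM]
Visit UY → queue [VA, BE, HW, MP, OV, JI, WM]
Visit VA → queue [BE, HW, MP, OV, JI, WM]
Visit BE; enqueue EV → queue [HW, MP, OV, JI, WM, EV]
Visit HW → queue [MP, OV, JI, WM, EV]
Visit MP → queue [OV, JI, WM, EV]
Visit OV → queue [JI, WM, EV]
Visit JI; enqueue AQ → queue [WM, EV, AQ]
Visit WM → queue [EV, AQ]
Visit EV → queue [AQ]
Visit AQ → queue []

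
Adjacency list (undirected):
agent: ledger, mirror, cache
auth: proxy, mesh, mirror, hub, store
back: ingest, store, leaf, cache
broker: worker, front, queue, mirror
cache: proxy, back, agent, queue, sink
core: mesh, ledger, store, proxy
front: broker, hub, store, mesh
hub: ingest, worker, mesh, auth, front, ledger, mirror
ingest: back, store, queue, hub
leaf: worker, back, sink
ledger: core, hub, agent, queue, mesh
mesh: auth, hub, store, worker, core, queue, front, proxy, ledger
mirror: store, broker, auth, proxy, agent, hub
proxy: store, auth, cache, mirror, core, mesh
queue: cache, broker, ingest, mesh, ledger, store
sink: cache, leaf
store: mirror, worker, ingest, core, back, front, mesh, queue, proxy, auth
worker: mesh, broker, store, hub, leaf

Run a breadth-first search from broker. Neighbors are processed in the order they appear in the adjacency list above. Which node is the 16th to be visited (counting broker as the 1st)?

core

Visit broker; enqueue worker, front, queue, mirror → queue [worker, front, queue, mirror]
Visit worker; enqueue mesh, store, hub, leaf → queue [front, queue, mirror, mesh, store, hub, leaf]
Visit front → queue [queue, mirror, mesh, store, hub, leaf]
Visit queue; enqueue cache, ingest, ledger → queue [mirror, mesh, store, hub, leaf, cache, ingest, ledger]
Visit mirror; enqueue auth, proxy, agent → queue [mesh, store, hub, leaf, cache, ingest, ledger, auth, proxy, agent]
Visit mesh; enqueue core → queue [store, hub, leaf, cache, ingest, ledger, auth, proxy, agent, core]
Visit store; enqueue back → queue [hub, leaf, cache, ingest, ledger, auth, proxy, agent, core, back]
Visit hub → queue [leaf, cache, ingest, ledger, auth, proxy, agent, core, back]
Visit leaf; enqueue sink → queue [cache, ingest, ledger, auth, proxy, agent, core, back, sink]
Visit cache → queue [ingest, ledger, auth, proxy, agent, core, back, sink]
Visit ingest → queue [ledger, auth, proxy, agent, core, back, sink]
Visit ledger → queue [auth, proxy, agent, core, back, sink]
Visit auth → queue [proxy, agent, core, back, sink]
Visit proxy → queue [agent, core, back, sink]
Visit agent → queue [core, back, sink]
Visit core → queue [back, sink]
Visit back → queue [sink]
Visit sink → queue []

Visit order: broker, worker, front, queue, mirror, mesh, store, hub, leaf, cache, ingest, ledger, auth, proxy, agent, core, back, sink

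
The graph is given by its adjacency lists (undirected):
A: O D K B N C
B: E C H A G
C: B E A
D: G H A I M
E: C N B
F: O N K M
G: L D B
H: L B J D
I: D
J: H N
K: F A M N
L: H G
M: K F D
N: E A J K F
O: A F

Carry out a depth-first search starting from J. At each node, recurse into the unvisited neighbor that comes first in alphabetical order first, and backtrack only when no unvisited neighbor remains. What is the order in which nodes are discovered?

J H B A C E N F K M D G L I O

Visit J
J → H
H → B
B → A
A → C
C → E
E → N
N → F
F → K
K → M
M → D
D → G
G → L
D → I
F → O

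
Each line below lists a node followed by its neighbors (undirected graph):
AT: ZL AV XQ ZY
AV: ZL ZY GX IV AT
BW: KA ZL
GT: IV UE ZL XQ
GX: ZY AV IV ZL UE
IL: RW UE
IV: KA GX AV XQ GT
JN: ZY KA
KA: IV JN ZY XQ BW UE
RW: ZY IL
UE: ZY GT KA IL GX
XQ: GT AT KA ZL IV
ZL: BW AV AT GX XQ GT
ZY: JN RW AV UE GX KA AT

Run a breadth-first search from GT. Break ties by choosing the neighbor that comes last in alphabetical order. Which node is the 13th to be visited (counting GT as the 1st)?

Visit GT; enqueue ZL, XQ, UE, IV → queue [ZL, XQ, UE, IV]
Visit ZL; enqueue GX, BW, AV, AT → queue [XQ, UE, IV, GX, BW, AV, AT]
Visit XQ; enqueue KA → queue [UE, IV, GX, BW, AV, AT, KA]
Visit UE; enqueue ZY, IL → queue [IV, GX, BW, AV, AT, KA, ZY, IL]
Visit IV → queue [GX, BW, AV, AT, KA, ZY, IL]
Visit GX → queue [BW, AV, AT, KA, ZY, IL]
Visit BW → queue [AV, AT, KA, ZY, IL]
Visit AV → queue [AT, KA, ZY, IL]
Visit AT → queue [KA, ZY, IL]
Visit KA; enqueue JN → queue [ZY, IL, JN]
Visit ZY; enqueue RW → queue [IL, JN, RW]
Visit IL → queue [JN, RW]
Visit JN → queue [RW]
Visit RW → queue []

Visit order: GT, ZL, XQ, UE, IV, GX, BW, AV, AT, KA, ZY, IL, JN, RW

JN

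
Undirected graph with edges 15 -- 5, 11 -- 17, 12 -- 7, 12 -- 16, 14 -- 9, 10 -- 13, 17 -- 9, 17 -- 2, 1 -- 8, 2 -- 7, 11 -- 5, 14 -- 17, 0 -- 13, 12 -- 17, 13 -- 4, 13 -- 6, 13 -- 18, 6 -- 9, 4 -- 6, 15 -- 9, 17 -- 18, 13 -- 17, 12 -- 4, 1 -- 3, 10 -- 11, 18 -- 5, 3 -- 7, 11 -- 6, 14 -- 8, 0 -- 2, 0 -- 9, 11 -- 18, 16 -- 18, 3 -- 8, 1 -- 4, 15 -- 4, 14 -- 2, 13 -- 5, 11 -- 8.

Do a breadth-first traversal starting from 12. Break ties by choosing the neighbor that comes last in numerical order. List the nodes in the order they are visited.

12 17 16 7 4 18 14 13 11 9 2 3 15 6 1 5 8 10 0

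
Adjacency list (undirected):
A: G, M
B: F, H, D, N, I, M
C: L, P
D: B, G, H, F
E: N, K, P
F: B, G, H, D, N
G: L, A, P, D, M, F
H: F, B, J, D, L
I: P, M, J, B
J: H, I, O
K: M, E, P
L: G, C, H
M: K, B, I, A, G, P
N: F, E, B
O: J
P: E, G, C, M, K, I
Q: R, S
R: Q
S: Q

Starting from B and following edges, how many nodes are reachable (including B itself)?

16

BFS from B visits: B, F, H, D, N, I, M, G, J, L, E, P, K, A, O, C
Reachable nodes: 16 of 19 total.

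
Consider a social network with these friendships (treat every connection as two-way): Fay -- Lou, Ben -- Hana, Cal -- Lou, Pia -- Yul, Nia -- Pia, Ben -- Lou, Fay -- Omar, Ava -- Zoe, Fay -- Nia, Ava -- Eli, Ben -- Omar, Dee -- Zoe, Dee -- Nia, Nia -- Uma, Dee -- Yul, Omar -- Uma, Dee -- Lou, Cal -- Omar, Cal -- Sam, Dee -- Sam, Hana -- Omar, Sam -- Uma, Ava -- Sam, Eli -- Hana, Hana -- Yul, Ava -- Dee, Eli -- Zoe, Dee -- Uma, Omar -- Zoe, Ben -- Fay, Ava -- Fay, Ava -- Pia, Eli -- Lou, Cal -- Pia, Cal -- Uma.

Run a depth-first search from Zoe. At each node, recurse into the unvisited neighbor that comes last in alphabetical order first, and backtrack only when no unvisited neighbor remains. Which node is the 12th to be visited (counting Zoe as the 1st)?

Visit Zoe
Zoe → Omar
Omar → Uma
Uma → Sam
Sam → Dee
Dee → Yul
Yul → Pia
Pia → Nia
Nia → Fay
Fay → Lou
Lou → Eli
Eli → Hana
Hana → Ben
Eli → Ava
Lou → Cal

Visit order: Zoe, Omar, Uma, Sam, Dee, Yul, Pia, Nia, Fay, Lou, Eli, Hana, Ben, Ava, Cal

Hana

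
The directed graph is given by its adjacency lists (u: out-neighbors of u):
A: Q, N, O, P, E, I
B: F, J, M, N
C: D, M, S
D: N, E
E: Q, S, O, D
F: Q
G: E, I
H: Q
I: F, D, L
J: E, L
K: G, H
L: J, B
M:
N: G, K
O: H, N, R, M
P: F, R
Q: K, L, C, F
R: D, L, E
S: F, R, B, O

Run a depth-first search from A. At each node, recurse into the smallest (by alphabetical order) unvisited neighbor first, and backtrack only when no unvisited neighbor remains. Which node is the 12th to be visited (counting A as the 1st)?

Visit A
A → E
E → D
D → N
N → G
G → I
I → F
F → Q
Q → C
C → M
C → S
S → B
B → J
J → L
S → O
O → H
O → R
Q → K
A → P

Visit order: A, E, D, N, G, I, F, Q, C, M, S, B, J, L, O, H, R, K, P

B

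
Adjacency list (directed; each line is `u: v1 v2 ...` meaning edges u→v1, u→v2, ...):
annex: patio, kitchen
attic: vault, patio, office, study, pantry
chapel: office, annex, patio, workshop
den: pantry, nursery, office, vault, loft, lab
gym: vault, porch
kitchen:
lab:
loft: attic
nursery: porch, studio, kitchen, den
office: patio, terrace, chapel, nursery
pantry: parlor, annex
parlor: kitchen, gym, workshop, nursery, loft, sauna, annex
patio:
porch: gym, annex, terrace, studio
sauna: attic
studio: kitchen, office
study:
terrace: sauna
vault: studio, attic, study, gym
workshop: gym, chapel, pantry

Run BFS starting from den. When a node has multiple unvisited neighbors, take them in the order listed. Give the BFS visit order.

den → pantry → nursery → office → vault → loft → lab → parlor → annex → porch → studio → kitchen → patio → terrace → chapel → attic → study → gym → workshop → sauna

Visit den; enqueue pantry, nursery, office, vault, loft, lab → queue [pantry, nursery, office, vault, loft, lab]
Visit pantry; enqueue parlor, annex → queue [nursery, office, vault, loft, lab, parlor, annex]
Visit nursery; enqueue porch, studio, kitchen → queue [office, vault, loft, lab, parlor, annex, porch, studio, kitchen]
Visit office; enqueue patio, terrace, chapel → queue [vault, loft, lab, parlor, annex, porch, studio, kitchen, patio, terrace, chapel]
Visit vault; enqueue attic, study, gym → queue [loft, lab, parlor, annex, porch, studio, kitchen, patio, terrace, chapel, attic, study, gym]
Visit loft → queue [lab, parlor, annex, porch, studio, kitchen, patio, terrace, chapel, attic, study, gym]
Visit lab → queue [parlor, annex, porch, studio, kitchen, patio, terrace, chapel, attic, study, gym]
Visit parlor; enqueue workshop, sauna → queue [annex, porch, studio, kitchen, patio, terrace, chapel, attic, study, gym, workshop, sauna]
Visit annex → queue [porch, studio, kitchen, patio, terrace, chapel, attic, study, gym, workshop, sauna]
Visit porch → queue [studio, kitchen, patio, terrace, chapel, attic, study, gym, workshop, sauna]
Visit studio → queue [kitchen, patio, terrace, chapel, attic, study, gym, workshop, sauna]
Visit kitchen → queue [patio, terrace, chapel, attic, study, gym, workshop, sauna]
Visit patio → queue [terrace, chapel, attic, study, gym, workshop, sauna]
Visit terrace → queue [chapel, attic, study, gym, workshop, sauna]
Visit chapel → queue [attic, study, gym, workshop, sauna]
Visit attic → queue [study, gym, workshop, sauna]
Visit study → queue [gym, workshop, sauna]
Visit gym → queue [workshop, sauna]
Visit workshop → queue [sauna]
Visit sauna → queue []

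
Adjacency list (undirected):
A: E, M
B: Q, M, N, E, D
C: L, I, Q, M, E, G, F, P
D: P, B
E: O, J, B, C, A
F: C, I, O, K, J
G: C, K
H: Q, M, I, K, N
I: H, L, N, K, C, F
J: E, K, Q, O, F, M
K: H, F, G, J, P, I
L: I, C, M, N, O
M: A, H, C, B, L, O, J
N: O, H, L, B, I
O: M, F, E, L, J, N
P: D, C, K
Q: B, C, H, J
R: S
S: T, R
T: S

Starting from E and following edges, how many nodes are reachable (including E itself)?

17

BFS from E visits: E, O, J, C, B, A, N, M, L, F, Q, K, P, I, G, D, H
Reachable nodes: 17 of 20 total.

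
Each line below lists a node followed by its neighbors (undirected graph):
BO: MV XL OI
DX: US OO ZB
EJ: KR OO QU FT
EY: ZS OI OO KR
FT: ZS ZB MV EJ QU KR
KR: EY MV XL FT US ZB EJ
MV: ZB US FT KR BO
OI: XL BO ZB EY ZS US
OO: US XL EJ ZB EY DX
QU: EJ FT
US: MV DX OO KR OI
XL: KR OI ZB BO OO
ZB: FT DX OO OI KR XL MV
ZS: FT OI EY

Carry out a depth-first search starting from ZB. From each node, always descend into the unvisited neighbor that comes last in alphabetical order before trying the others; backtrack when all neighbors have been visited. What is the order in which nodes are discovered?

Visit ZB
ZB → XL
XL → OO
OO → US
US → OI
OI → ZS
ZS → FT
FT → QU
QU → EJ
EJ → KR
KR → MV
MV → BO
KR → EY
US → DX

ZB, XL, OO, US, OI, ZS, FT, QU, EJ, KR, MV, BO, EY, DX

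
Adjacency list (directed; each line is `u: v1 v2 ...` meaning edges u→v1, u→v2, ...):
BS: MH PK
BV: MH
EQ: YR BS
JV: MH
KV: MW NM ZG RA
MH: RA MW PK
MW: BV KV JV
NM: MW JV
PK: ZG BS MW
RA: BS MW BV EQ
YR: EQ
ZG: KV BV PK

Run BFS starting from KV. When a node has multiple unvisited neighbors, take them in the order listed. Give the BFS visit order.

Visit KV; enqueue MW, NM, ZG, RA → queue [MW, NM, ZG, RA]
Visit MW; enqueue BV, JV → queue [NM, ZG, RA, BV, JV]
Visit NM → queue [ZG, RA, BV, JV]
Visit ZG; enqueue PK → queue [RA, BV, JV, PK]
Visit RA; enqueue BS, EQ → queue [BV, JV, PK, BS, EQ]
Visit BV; enqueue MH → queue [JV, PK, BS, EQ, MH]
Visit JV → queue [PK, BS, EQ, MH]
Visit PK → queue [BS, EQ, MH]
Visit BS → queue [EQ, MH]
Visit EQ; enqueue YR → queue [MH, YR]
Visit MH → queue [YR]
Visit YR → queue []

KV MW NM ZG RA BV JV PK BS EQ MH YR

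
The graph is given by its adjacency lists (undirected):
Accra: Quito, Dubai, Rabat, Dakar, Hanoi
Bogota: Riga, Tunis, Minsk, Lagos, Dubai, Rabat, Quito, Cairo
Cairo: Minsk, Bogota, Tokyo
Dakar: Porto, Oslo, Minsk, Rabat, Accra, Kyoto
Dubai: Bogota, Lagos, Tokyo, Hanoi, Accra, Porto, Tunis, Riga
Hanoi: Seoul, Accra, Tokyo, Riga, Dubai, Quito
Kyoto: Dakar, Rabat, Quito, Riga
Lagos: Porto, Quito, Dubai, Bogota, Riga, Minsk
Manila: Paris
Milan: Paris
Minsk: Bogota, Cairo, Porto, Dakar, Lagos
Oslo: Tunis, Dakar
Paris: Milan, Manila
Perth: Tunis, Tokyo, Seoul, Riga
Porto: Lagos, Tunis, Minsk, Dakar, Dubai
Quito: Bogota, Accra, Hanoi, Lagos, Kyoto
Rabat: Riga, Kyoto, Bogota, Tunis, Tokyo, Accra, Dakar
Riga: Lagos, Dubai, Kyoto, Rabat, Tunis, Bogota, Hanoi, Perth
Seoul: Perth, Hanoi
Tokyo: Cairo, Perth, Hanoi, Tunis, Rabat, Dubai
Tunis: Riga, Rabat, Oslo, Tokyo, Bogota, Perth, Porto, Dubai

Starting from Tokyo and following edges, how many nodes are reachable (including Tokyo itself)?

18

BFS from Tokyo visits: Tokyo, Cairo, Perth, Hanoi, Tunis, Rabat, Dubai, Minsk, Bogota, Seoul, Riga, Accra, Quito, Oslo, Porto, Kyoto, Dakar, Lagos
Reachable nodes: 18 of 21 total.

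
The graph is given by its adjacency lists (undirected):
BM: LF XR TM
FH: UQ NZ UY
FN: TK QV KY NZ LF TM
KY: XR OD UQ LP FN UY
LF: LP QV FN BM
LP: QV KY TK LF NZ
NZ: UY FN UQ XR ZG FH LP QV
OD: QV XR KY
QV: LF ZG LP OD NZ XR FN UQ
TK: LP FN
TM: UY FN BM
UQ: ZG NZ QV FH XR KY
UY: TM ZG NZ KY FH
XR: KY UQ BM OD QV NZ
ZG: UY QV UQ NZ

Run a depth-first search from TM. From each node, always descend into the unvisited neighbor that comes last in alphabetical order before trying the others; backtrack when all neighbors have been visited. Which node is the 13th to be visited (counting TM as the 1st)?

FH

Visit TM
TM → UY
UY → ZG
ZG → UQ
UQ → XR
XR → QV
QV → OD
OD → KY
KY → LP
LP → TK
TK → FN
FN → NZ
NZ → FH
FN → LF
LF → BM

Visit order: TM, UY, ZG, UQ, XR, QV, OD, KY, LP, TK, FN, NZ, FH, LF, BM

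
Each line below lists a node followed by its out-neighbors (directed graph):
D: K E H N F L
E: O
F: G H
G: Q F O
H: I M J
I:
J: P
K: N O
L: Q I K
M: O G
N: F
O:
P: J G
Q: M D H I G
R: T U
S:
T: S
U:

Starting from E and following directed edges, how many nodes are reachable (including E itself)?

BFS from E visits: E, O
Reachable nodes: 2 of 18 total.

2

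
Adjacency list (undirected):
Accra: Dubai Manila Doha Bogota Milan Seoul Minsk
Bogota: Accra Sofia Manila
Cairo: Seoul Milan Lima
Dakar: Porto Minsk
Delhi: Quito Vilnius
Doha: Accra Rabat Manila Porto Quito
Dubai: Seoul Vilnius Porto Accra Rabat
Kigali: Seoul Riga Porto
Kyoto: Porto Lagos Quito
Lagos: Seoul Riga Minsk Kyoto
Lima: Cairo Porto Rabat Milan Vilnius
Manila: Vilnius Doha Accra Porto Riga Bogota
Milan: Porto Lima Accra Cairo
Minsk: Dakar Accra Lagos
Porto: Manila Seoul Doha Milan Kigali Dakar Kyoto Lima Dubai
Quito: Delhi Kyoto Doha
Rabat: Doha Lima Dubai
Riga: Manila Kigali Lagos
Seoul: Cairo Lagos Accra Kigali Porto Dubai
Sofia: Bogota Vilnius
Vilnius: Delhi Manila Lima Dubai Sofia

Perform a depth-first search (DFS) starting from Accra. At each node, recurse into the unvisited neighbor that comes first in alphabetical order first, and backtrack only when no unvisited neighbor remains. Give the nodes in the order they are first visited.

Accra, Bogota, Manila, Doha, Porto, Dakar, Minsk, Lagos, Kyoto, Quito, Delhi, Vilnius, Dubai, Rabat, Lima, Cairo, Milan, Seoul, Kigali, Riga, Sofia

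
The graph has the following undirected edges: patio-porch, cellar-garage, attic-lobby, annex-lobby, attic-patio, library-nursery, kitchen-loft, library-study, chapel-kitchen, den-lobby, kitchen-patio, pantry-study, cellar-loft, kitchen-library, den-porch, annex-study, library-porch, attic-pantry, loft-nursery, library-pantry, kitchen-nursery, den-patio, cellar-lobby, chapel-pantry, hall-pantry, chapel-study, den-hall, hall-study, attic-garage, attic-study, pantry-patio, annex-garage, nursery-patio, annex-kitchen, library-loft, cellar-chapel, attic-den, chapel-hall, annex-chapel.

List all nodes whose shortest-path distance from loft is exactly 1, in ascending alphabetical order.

Level 0: loft
Level 1: cellar, kitchen, library, nursery
Level 2: annex, chapel, garage, lobby, pantry, patio, porch, study
Level 3: attic, den, hall

cellar, kitchen, library, nursery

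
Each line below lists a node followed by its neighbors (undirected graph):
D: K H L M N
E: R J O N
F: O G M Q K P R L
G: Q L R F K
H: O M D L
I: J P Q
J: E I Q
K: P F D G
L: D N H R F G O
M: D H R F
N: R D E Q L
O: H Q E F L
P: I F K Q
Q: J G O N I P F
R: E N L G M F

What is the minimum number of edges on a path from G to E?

Level 0: G
Level 1: F, K, L, Q, R
Level 2: D, E, H, I, J, M, N, O, P
E first appears at level 2.

2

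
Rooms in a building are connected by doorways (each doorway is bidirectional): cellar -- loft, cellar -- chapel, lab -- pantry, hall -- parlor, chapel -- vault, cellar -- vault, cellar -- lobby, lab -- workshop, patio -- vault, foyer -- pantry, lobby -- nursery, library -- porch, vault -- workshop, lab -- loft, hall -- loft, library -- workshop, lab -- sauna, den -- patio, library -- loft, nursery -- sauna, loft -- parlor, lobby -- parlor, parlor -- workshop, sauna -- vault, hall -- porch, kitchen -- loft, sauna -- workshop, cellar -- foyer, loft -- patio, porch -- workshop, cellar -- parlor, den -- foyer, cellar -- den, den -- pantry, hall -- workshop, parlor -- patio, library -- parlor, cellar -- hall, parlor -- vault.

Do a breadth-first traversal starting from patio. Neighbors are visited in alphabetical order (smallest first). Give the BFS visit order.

patio den loft parlor vault cellar foyer pantry hall kitchen lab library lobby workshop chapel sauna porch nursery

Visit patio; enqueue den, loft, parlor, vault → queue [den, loft, parlor, vault]
Visit den; enqueue cellar, foyer, pantry → queue [loft, parlor, vault, cellar, foyer, pantry]
Visit loft; enqueue hall, kitchen, lab, library → queue [parlor, vault, cellar, foyer, pantry, hall, kitchen, lab, library]
Visit parlor; enqueue lobby, workshop → queue [vault, cellar, foyer, pantry, hall, kitchen, lab, library, lobby, workshop]
Visit vault; enqueue chapel, sauna → queue [cellar, foyer, pantry, hall, kitchen, lab, library, lobby, workshop, chapel, sauna]
Visit cellar → queue [foyer, pantry, hall, kitchen, lab, library, lobby, workshop, chapel, sauna]
Visit foyer → queue [pantry, hall, kitchen, lab, library, lobby, workshop, chapel, sauna]
Visit pantry → queue [hall, kitchen, lab, library, lobby, workshop, chapel, sauna]
Visit hall; enqueue porch → queue [kitchen, lab, library, lobby, workshop, chapel, sauna, porch]
Visit kitchen → queue [lab, library, lobby, workshop, chapel, sauna, porch]
Visit lab → queue [library, lobby, workshop, chapel, sauna, porch]
Visit library → queue [lobby, workshop, chapel, sauna, porch]
Visit lobby; enqueue nursery → queue [workshop, chapel, sauna, porch, nursery]
Visit workshop → queue [chapel, sauna, porch, nursery]
Visit chapel → queue [sauna, porch, nursery]
Visit sauna → queue [porch, nursery]
Visit porch → queue [nursery]
Visit nursery → queue []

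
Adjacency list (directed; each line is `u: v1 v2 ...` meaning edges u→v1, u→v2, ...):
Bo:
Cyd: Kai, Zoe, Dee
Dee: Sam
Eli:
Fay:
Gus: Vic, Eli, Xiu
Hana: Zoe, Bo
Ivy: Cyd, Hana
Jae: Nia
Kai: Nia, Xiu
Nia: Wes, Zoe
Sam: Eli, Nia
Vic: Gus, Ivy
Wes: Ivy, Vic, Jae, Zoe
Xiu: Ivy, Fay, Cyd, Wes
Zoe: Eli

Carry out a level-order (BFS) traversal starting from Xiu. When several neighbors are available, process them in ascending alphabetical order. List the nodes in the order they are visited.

Visit Xiu; enqueue Cyd, Fay, Ivy, Wes → queue [Cyd, Fay, Ivy, Wes]
Visit Cyd; enqueue Dee, Kai, Zoe → queue [Fay, Ivy, Wes, Dee, Kai, Zoe]
Visit Fay → queue [Ivy, Wes, Dee, Kai, Zoe]
Visit Ivy; enqueue Hana → queue [Wes, Dee, Kai, Zoe, Hana]
Visit Wes; enqueue Jae, Vic → queue [Dee, Kai, Zoe, Hana, Jae, Vic]
Visit Dee; enqueue Sam → queue [Kai, Zoe, Hana, Jae, Vic, Sam]
Visit Kai; enqueue Nia → queue [Zoe, Hana, Jae, Vic, Sam, Nia]
Visit Zoe; enqueue Eli → queue [Hana, Jae, Vic, Sam, Nia, Eli]
Visit Hana; enqueue Bo → queue [Jae, Vic, Sam, Nia, Eli, Bo]
Visit Jae → queue [Vic, Sam, Nia, Eli, Bo]
Visit Vic; enqueue Gus → queue [Sam, Nia, Eli, Bo, Gus]
Visit Sam → queue [Nia, Eli, Bo, Gus]
Visit Nia → queue [Eli, Bo, Gus]
Visit Eli → queue [Bo, Gus]
Visit Bo → queue [Gus]
Visit Gus → queue []

Xiu, Cyd, Fay, Ivy, Wes, Dee, Kai, Zoe, Hana, Jae, Vic, Sam, Nia, Eli, Bo, Gus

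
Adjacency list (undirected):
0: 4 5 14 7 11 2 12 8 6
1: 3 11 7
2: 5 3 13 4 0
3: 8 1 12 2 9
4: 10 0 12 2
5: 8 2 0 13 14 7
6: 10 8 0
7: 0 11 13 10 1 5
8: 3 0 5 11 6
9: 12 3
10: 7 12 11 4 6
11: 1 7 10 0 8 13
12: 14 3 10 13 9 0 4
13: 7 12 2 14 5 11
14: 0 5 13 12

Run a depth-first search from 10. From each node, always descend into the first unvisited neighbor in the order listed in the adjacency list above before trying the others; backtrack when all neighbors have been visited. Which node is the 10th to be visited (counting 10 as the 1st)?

Visit 10
10 → 7
7 → 0
0 → 4
4 → 12
12 → 14
14 → 5
5 → 8
8 → 3
3 → 1
1 → 11
11 → 13
13 → 2
3 → 9
8 → 6

Visit order: 10, 7, 0, 4, 12, 14, 5, 8, 3, 1, 11, 13, 2, 9, 6

1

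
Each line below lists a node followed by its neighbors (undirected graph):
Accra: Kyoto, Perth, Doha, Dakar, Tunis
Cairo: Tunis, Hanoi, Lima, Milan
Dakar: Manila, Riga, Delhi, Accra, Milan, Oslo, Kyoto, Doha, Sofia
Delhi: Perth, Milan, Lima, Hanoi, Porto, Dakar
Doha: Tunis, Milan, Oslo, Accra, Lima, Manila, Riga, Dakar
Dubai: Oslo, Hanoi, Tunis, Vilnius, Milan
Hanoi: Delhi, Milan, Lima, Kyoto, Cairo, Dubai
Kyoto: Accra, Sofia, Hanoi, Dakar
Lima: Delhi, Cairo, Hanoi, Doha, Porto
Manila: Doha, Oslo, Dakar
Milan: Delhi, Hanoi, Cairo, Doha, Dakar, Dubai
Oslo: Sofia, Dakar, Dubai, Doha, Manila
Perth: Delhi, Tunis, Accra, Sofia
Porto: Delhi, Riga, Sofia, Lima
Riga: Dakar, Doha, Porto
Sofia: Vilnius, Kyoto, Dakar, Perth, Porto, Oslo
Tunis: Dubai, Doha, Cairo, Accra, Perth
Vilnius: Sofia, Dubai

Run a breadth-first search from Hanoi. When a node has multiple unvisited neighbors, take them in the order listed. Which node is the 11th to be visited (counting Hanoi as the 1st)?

Doha

Visit Hanoi; enqueue Delhi, Milan, Lima, Kyoto, Cairo, Dubai → queue [Delhi, Milan, Lima, Kyoto, Cairo, Dubai]
Visit Delhi; enqueue Perth, Porto, Dakar → queue [Milan, Lima, Kyoto, Cairo, Dubai, Perth, Porto, Dakar]
Visit Milan; enqueue Doha → queue [Lima, Kyoto, Cairo, Dubai, Perth, Porto, Dakar, Doha]
Visit Lima → queue [Kyoto, Cairo, Dubai, Perth, Porto, Dakar, Doha]
Visit Kyoto; enqueue Accra, Sofia → queue [Cairo, Dubai, Perth, Porto, Dakar, Doha, Accra, Sofia]
Visit Cairo; enqueue Tunis → queue [Dubai, Perth, Porto, Dakar, Doha, Accra, Sofia, Tunis]
Visit Dubai; enqueue Oslo, Vilnius → queue [Perth, Porto, Dakar, Doha, Accra, Sofia, Tunis, Oslo, Vilnius]
Visit Perth → queue [Porto, Dakar, Doha, Accra, Sofia, Tunis, Oslo, Vilnius]
Visit Porto; enqueue Riga → queue [Dakar, Doha, Accra, Sofia, Tunis, Oslo, Vilnius, Riga]
Visit Dakar; enqueue Manila → queue [Doha, Accra, Sofia, Tunis, Oslo, Vilnius, Riga, Manila]
Visit Doha → queue [Accra, Sofia, Tunis, Oslo, Vilnius, Riga, Manila]
Visit Accra → queue [Sofia, Tunis, Oslo, Vilnius, Riga, Manila]
Visit Sofia → queue [Tunis, Oslo, Vilnius, Riga, Manila]
Visit Tunis → queue [Oslo, Vilnius, Riga, Manila]
Visit Oslo → queue [Vilnius, Riga, Manila]
Visit Vilnius → queue [Riga, Manila]
Visit Riga → queue [Manila]
Visit Manila → queue []

Visit order: Hanoi, Delhi, Milan, Lima, Kyoto, Cairo, Dubai, Perth, Porto, Dakar, Doha, Accra, Sofia, Tunis, Oslo, Vilnius, Riga, Manila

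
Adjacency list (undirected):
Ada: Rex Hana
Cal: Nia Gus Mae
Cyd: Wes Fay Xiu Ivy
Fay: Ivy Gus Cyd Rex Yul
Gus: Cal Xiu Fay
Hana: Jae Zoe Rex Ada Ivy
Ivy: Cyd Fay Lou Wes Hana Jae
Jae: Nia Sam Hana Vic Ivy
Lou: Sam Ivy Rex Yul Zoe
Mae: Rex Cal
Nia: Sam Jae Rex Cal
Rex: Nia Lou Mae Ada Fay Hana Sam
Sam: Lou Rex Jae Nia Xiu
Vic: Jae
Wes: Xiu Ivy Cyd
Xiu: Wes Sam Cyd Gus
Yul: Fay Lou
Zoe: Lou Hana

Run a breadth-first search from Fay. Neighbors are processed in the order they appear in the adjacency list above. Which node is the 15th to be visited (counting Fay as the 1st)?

Visit Fay; enqueue Ivy, Gus, Cyd, Rex, Yul → queue [Ivy, Gus, Cyd, Rex, Yul]
Visit Ivy; enqueue Lou, Wes, Hana, Jae → queue [Gus, Cyd, Rex, Yul, Lou, Wes, Hana, Jae]
Visit Gus; enqueue Cal, Xiu → queue [Cyd, Rex, Yul, Lou, Wes, Hana, Jae, Cal, Xiu]
Visit Cyd → queue [Rex, Yul, Lou, Wes, Hana, Jae, Cal, Xiu]
Visit Rex; enqueue Nia, Mae, Ada, Sam → queue [Yul, Lou, Wes, Hana, Jae, Cal, Xiu, Nia, Mae, Ada, Sam]
Visit Yul → queue [Lou, Wes, Hana, Jae, Cal, Xiu, Nia, Mae, Ada, Sam]
Visit Lou; enqueue Zoe → queue [Wes, Hana, Jae, Cal, Xiu, Nia, Mae, Ada, Sam, Zoe]
Visit Wes → queue [Hana, Jae, Cal, Xiu, Nia, Mae, Ada, Sam, Zoe]
Visit Hana → queue [Jae, Cal, Xiu, Nia, Mae, Ada, Sam, Zoe]
Visit Jae; enqueue Vic → queue [Cal, Xiu, Nia, Mae, Ada, Sam, Zoe, Vic]
Visit Cal → queue [Xiu, Nia, Mae, Ada, Sam, Zoe, Vic]
Visit Xiu → queue [Nia, Mae, Ada, Sam, Zoe, Vic]
Visit Nia → queue [Mae, Ada, Sam, Zoe, Vic]
Visit Mae → queue [Ada, Sam, Zoe, Vic]
Visit Ada → queue [Sam, Zoe, Vic]
Visit Sam → queue [Zoe, Vic]
Visit Zoe → queue [Vic]
Visit Vic → queue []

Visit order: Fay, Ivy, Gus, Cyd, Rex, Yul, Lou, Wes, Hana, Jae, Cal, Xiu, Nia, Mae, Ada, Sam, Zoe, Vic

Ada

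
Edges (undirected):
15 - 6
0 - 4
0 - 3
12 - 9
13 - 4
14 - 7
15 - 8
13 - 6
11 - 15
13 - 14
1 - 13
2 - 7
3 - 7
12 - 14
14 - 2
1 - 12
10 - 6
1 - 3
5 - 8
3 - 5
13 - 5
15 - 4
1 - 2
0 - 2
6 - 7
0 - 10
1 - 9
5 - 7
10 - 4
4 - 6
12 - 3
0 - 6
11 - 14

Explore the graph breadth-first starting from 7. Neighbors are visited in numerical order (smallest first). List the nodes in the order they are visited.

7, 2, 3, 5, 6, 14, 0, 1, 12, 8, 13, 4, 10, 15, 11, 9

Visit 7; enqueue 2, 3, 5, 6, 14 → queue [2, 3, 5, 6, 14]
Visit 2; enqueue 0, 1 → queue [3, 5, 6, 14, 0, 1]
Visit 3; enqueue 12 → queue [5, 6, 14, 0, 1, 12]
Visit 5; enqueue 8, 13 → queue [6, 14, 0, 1, 12, 8, 13]
Visit 6; enqueue 4, 10, 15 → queue [14, 0, 1, 12, 8, 13, 4, 10, 15]
Visit 14; enqueue 11 → queue [0, 1, 12, 8, 13, 4, 10, 15, 11]
Visit 0 → queue [1, 12, 8, 13, 4, 10, 15, 11]
Visit 1; enqueue 9 → queue [12, 8, 13, 4, 10, 15, 11, 9]
Visit 12 → queue [8, 13, 4, 10, 15, 11, 9]
Visit 8 → queue [13, 4, 10, 15, 11, 9]
Visit 13 → queue [4, 10, 15, 11, 9]
Visit 4 → queue [10, 15, 11, 9]
Visit 10 → queue [15, 11, 9]
Visit 15 → queue [11, 9]
Visit 11 → queue [9]
Visit 9 → queue []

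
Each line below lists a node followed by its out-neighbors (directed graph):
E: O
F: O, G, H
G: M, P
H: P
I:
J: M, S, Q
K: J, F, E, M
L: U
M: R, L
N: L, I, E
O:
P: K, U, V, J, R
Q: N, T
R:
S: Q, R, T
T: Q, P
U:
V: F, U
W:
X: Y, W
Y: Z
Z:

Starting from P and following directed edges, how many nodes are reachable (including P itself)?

BFS from P visits: P, J, K, R, U, V, M, Q, S, E, F, L, N, T, O, G, H, I
Reachable nodes: 18 of 22 total.

18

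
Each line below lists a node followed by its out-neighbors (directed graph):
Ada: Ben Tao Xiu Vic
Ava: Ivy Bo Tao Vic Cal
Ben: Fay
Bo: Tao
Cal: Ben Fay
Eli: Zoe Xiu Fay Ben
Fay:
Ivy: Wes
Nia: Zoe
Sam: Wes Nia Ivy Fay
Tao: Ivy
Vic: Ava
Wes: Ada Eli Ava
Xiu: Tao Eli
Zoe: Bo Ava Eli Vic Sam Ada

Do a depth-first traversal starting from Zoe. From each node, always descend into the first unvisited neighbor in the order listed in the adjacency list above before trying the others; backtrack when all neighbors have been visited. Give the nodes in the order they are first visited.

Zoe, Bo, Tao, Ivy, Wes, Ada, Ben, Fay, Xiu, Eli, Vic, Ava, Cal, Sam, Nia

Visit Zoe
Zoe → Bo
Bo → Tao
Tao → Ivy
Ivy → Wes
Wes → Ada
Ada → Ben
Ben → Fay
Ada → Xiu
Xiu → Eli
Ada → Vic
Vic → Ava
Ava → Cal
Zoe → Sam
Sam → Nia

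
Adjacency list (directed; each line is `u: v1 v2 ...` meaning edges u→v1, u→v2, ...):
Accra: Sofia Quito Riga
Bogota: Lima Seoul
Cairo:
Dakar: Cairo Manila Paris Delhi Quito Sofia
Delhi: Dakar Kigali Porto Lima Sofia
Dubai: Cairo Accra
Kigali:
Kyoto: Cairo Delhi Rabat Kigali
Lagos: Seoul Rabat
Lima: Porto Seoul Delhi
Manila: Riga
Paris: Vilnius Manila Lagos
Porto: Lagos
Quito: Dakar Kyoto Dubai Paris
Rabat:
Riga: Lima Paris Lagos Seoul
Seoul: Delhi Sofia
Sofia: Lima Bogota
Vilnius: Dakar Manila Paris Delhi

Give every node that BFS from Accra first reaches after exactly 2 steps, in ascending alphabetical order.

Bogota, Dakar, Dubai, Kyoto, Lagos, Lima, Paris, Seoul

Level 0: Accra
Level 1: Quito, Riga, Sofia
Level 2: Bogota, Dakar, Dubai, Kyoto, Lagos, Lima, Paris, Seoul
Level 3: Cairo, Delhi, Kigali, Manila, Porto, Rabat, Vilnius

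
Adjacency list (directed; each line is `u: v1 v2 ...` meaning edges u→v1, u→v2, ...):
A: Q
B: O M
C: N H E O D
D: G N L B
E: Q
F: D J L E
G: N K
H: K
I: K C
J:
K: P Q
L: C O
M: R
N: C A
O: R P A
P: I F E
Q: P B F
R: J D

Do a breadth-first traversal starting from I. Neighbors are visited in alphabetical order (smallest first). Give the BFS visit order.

Visit I; enqueue C, K → queue [C, K]
Visit C; enqueue D, E, H, N, O → queue [K, D, E, H, N, O]
Visit K; enqueue P, Q → queue [D, E, H, N, O, P, Q]
Visit D; enqueue B, G, L → queue [E, H, N, O, P, Q, B, G, L]
Visit E → queue [H, N, O, P, Q, B, G, L]
Visit H → queue [N, O, P, Q, B, G, L]
Visit N; enqueue A → queue [O, P, Q, B, G, L, A]
Visit O; enqueue R → queue [P, Q, B, G, L, A, R]
Visit P; enqueue F → queue [Q, B, G, L, A, R, F]
Visit Q → queue [B, G, L, A, R, F]
Visit B; enqueue M → queue [G, L, A, R, F, M]
Visit G → queue [L, A, R, F, M]
Visit L → queue [A, R, F, M]
Visit A → queue [R, F, M]
Visit R; enqueue J → queue [F, M, J]
Visit F → queue [M, J]
Visit M → queue [J]
Visit J → queue []

I, C, K, D, E, H, N, O, P, Q, B, G, L, A, R, F, M, J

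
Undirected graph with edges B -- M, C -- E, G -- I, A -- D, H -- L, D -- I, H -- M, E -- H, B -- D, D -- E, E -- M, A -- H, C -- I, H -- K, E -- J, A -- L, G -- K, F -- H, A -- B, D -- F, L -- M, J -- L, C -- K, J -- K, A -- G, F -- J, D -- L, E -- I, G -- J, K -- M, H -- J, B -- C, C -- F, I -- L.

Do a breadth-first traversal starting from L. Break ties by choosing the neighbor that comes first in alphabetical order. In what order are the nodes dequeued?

L, A, D, H, I, J, M, B, G, E, F, K, C

Visit L; enqueue A, D, H, I, J, M → queue [A, D, H, I, J, M]
Visit A; enqueue B, G → queue [D, H, I, J, M, B, G]
Visit D; enqueue E, F → queue [H, I, J, M, B, G, E, F]
Visit H; enqueue K → queue [I, J, M, B, G, E, F, K]
Visit I; enqueue C → queue [J, M, B, G, E, F, K, C]
Visit J → queue [M, B, G, E, F, K, C]
Visit M → queue [B, G, E, F, K, C]
Visit B → queue [G, E, F, K, C]
Visit G → queue [E, F, K, C]
Visit E → queue [F, K, C]
Visit F → queue [K, C]
Visit K → queue [C]
Visit C → queue []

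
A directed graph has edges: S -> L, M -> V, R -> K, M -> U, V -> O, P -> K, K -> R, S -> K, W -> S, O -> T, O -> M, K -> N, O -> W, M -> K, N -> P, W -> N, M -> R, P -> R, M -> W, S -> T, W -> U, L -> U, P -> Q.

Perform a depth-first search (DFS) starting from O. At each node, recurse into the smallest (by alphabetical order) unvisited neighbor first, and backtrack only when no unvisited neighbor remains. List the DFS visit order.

O M K N P Q R U V W S L T

Visit O
O → M
M → K
K → N
N → P
P → Q
P → R
M → U
M → V
M → W
W → S
S → L
S → T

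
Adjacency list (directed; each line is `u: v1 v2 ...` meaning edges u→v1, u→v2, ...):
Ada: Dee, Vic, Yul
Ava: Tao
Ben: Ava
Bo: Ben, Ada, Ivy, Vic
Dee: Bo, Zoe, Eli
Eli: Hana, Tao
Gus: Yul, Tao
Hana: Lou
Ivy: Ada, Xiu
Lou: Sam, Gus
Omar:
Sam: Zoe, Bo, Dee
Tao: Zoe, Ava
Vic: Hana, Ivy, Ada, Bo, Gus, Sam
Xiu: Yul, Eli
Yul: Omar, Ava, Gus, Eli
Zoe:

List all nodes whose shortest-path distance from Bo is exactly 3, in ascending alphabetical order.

Level 0: Bo
Level 1: Ada, Ben, Ivy, Vic
Level 2: Ava, Dee, Gus, Hana, Sam, Xiu, Yul
Level 3: Eli, Lou, Omar, Tao, Zoe

Eli, Lou, Omar, Tao, Zoe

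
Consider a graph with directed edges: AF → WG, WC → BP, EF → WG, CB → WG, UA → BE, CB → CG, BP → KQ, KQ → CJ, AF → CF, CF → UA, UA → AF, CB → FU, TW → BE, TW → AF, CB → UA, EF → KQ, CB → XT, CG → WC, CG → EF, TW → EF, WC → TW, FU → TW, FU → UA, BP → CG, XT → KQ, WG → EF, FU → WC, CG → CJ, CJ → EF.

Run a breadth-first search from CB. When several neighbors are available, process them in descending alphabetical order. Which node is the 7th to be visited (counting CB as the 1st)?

Visit CB; enqueue XT, WG, UA, FU, CG → queue [XT, WG, UA, FU, CG]
Visit XT; enqueue KQ → queue [WG, UA, FU, CG, KQ]
Visit WG; enqueue EF → queue [UA, FU, CG, KQ, EF]
Visit UA; enqueue BE, AF → queue [FU, CG, KQ, EF, BE, AF]
Visit FU; enqueue WC, TW → queue [CG, KQ, EF, BE, AF, WC, TW]
Visit CG; enqueue CJ → queue [KQ, EF, BE, AF, WC, TW, CJ]
Visit KQ → queue [EF, BE, AF, WC, TW, CJ]
Visit EF → queue [BE, AF, WC, TW, CJ]
Visit BE → queue [AF, WC, TW, CJ]
Visit AF; enqueue CF → queue [WC, TW, CJ, CF]
Visit WC; enqueue BP → queue [TW, CJ, CF, BP]
Visit TW → queue [CJ, CF, BP]
Visit CJ → queue [CF, BP]
Visit CF → queue [BP]
Visit BP → queue []

Visit order: CB, XT, WG, UA, FU, CG, KQ, EF, BE, AF, WC, TW, CJ, CF, BP

KQ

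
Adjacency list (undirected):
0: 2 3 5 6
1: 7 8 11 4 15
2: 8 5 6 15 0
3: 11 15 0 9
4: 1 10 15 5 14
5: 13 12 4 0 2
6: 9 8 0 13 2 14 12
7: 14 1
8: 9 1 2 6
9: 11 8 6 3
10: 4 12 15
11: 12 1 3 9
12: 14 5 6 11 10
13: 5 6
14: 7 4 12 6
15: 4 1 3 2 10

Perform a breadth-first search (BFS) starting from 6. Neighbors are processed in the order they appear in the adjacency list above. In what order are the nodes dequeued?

Visit 6; enqueue 9, 8, 0, 13, 2, 14, 12 → queue [9, 8, 0, 13, 2, 14, 12]
Visit 9; enqueue 11, 3 → queue [8, 0, 13, 2, 14, 12, 11, 3]
Visit 8; enqueue 1 → queue [0, 13, 2, 14, 12, 11, 3, 1]
Visit 0; enqueue 5 → queue [13, 2, 14, 12, 11, 3, 1, 5]
Visit 13 → queue [2, 14, 12, 11, 3, 1, 5]
Visit 2; enqueue 15 → queue [14, 12, 11, 3, 1, 5, 15]
Visit 14; enqueue 7, 4 → queue [12, 11, 3, 1, 5, 15, 7, 4]
Visit 12; enqueue 10 → queue [11, 3, 1, 5, 15, 7, 4, 10]
Visit 11 → queue [3, 1, 5, 15, 7, 4, 10]
Visit 3 → queue [1, 5, 15, 7, 4, 10]
Visit 1 → queue [5, 15, 7, 4, 10]
Visit 5 → queue [15, 7, 4, 10]
Visit 15 → queue [7, 4, 10]
Visit 7 → queue [4, 10]
Visit 4 → queue [10]
Visit 10 → queue []

6 → 9 → 8 → 0 → 13 → 2 → 14 → 12 → 11 → 3 → 1 → 5 → 15 → 7 → 4 → 10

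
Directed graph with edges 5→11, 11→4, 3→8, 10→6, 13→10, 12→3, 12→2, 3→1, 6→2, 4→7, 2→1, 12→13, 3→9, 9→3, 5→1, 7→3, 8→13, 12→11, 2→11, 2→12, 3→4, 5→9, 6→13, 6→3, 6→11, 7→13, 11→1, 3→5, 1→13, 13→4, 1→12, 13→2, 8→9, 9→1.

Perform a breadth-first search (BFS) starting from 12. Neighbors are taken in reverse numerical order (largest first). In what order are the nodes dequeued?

12 13 11 3 2 10 4 1 9 8 5 6 7

Visit 12; enqueue 13, 11, 3, 2 → queue [13, 11, 3, 2]
Visit 13; enqueue 10, 4 → queue [11, 3, 2, 10, 4]
Visit 11; enqueue 1 → queue [3, 2, 10, 4, 1]
Visit 3; enqueue 9, 8, 5 → queue [2, 10, 4, 1, 9, 8, 5]
Visit 2 → queue [10, 4, 1, 9, 8, 5]
Visit 10; enqueue 6 → queue [4, 1, 9, 8, 5, 6]
Visit 4; enqueue 7 → queue [1, 9, 8, 5, 6, 7]
Visit 1 → queue [9, 8, 5, 6, 7]
Visit 9 → queue [8, 5, 6, 7]
Visit 8 → queue [5, 6, 7]
Visit 5 → queue [6, 7]
Visit 6 → queue [7]
Visit 7 → queue []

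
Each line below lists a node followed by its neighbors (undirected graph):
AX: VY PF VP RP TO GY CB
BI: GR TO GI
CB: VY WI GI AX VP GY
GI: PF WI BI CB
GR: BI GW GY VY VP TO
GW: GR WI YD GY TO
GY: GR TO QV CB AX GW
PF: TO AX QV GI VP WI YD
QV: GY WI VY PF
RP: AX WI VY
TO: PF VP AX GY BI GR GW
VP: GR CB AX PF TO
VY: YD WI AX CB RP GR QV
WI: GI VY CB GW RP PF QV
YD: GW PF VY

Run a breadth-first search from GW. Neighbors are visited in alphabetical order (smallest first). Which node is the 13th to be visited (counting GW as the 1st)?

Visit GW; enqueue GR, GY, TO, WI, YD → queue [GR, GY, TO, WI, YD]
Visit GR; enqueue BI, VP, VY → queue [GY, TO, WI, YD, BI, VP, VY]
Visit GY; enqueue AX, CB, QV → queue [TO, WI, YD, BI, VP, VY, AX, CB, QV]
Visit TO; enqueue PF → queue [WI, YD, BI, VP, VY, AX, CB, QV, PF]
Visit WI; enqueue GI, RP → queue [YD, BI, VP, VY, AX, CB, QV, PF, GI, RP]
Visit YD → queue [BI, VP, VY, AX, CB, QV, PF, GI, RP]
Visit BI → queue [VP, VY, AX, CB, QV, PF, GI, RP]
Visit VP → queue [VY, AX, CB, QV, PF, GI, RP]
Visit VY → queue [AX, CB, QV, PF, GI, RP]
Visit AX → queue [CB, QV, PF, GI, RP]
Visit CB → queue [QV, PF, GI, RP]
Visit QV → queue [PF, GI, RP]
Visit PF → queue [GI, RP]
Visit GI → queue [RP]
Visit RP → queue []

Visit order: GW, GR, GY, TO, WI, YD, BI, VP, VY, AX, CB, QV, PF, GI, RP

PF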